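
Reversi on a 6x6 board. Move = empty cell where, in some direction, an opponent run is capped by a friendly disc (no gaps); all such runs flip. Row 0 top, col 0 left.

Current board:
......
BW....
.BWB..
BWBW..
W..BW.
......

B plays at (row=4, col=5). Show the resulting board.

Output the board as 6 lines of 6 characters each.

Place B at (4,5); scan 8 dirs for brackets.
Dir NW: first cell '.' (not opp) -> no flip
Dir N: first cell '.' (not opp) -> no flip
Dir NE: edge -> no flip
Dir W: opp run (4,4) capped by B -> flip
Dir E: edge -> no flip
Dir SW: first cell '.' (not opp) -> no flip
Dir S: first cell '.' (not opp) -> no flip
Dir SE: edge -> no flip
All flips: (4,4)

Answer: ......
BW....
.BWB..
BWBW..
W..BBB
......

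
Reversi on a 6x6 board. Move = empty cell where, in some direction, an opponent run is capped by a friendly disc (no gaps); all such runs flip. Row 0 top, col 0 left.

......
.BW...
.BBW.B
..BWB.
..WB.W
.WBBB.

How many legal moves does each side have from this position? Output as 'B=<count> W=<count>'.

Answer: B=10 W=9

Derivation:
-- B to move --
(0,1): flips 2 -> legal
(0,2): flips 1 -> legal
(0,3): flips 1 -> legal
(1,3): flips 3 -> legal
(1,4): flips 1 -> legal
(2,4): flips 1 -> legal
(3,1): flips 1 -> legal
(3,5): no bracket -> illegal
(4,0): no bracket -> illegal
(4,1): flips 1 -> legal
(4,4): flips 1 -> legal
(5,0): flips 1 -> legal
(5,5): no bracket -> illegal
B mobility = 10
-- W to move --
(0,0): flips 2 -> legal
(0,1): no bracket -> illegal
(0,2): no bracket -> illegal
(1,0): flips 1 -> legal
(1,3): no bracket -> illegal
(1,4): no bracket -> illegal
(1,5): no bracket -> illegal
(2,0): flips 2 -> legal
(2,4): no bracket -> illegal
(3,0): flips 1 -> legal
(3,1): flips 1 -> legal
(3,5): flips 1 -> legal
(4,1): flips 1 -> legal
(4,4): flips 1 -> legal
(5,5): flips 3 -> legal
W mobility = 9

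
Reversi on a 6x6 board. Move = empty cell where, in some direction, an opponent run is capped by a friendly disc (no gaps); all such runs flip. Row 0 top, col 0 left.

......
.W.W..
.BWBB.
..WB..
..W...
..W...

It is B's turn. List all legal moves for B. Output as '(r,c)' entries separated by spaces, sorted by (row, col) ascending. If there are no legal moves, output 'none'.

(0,0): flips 2 -> legal
(0,1): flips 1 -> legal
(0,2): flips 1 -> legal
(0,3): flips 1 -> legal
(0,4): no bracket -> illegal
(1,0): no bracket -> illegal
(1,2): no bracket -> illegal
(1,4): no bracket -> illegal
(2,0): no bracket -> illegal
(3,1): flips 1 -> legal
(4,1): flips 1 -> legal
(4,3): flips 1 -> legal
(5,1): flips 1 -> legal
(5,3): no bracket -> illegal

Answer: (0,0) (0,1) (0,2) (0,3) (3,1) (4,1) (4,3) (5,1)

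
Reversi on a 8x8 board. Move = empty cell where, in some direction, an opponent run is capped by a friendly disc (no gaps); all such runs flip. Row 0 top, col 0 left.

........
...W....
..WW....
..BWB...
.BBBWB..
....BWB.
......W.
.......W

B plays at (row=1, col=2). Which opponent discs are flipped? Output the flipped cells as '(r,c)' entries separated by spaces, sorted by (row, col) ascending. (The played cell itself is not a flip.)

Dir NW: first cell '.' (not opp) -> no flip
Dir N: first cell '.' (not opp) -> no flip
Dir NE: first cell '.' (not opp) -> no flip
Dir W: first cell '.' (not opp) -> no flip
Dir E: opp run (1,3), next='.' -> no flip
Dir SW: first cell '.' (not opp) -> no flip
Dir S: opp run (2,2) capped by B -> flip
Dir SE: opp run (2,3) capped by B -> flip

Answer: (2,2) (2,3)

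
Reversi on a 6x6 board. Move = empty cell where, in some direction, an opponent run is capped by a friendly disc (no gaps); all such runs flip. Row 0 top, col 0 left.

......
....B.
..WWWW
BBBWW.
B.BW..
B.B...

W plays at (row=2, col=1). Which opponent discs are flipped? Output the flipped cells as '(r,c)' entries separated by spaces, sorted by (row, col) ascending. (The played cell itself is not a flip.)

Answer: (3,2)

Derivation:
Dir NW: first cell '.' (not opp) -> no flip
Dir N: first cell '.' (not opp) -> no flip
Dir NE: first cell '.' (not opp) -> no flip
Dir W: first cell '.' (not opp) -> no flip
Dir E: first cell 'W' (not opp) -> no flip
Dir SW: opp run (3,0), next=edge -> no flip
Dir S: opp run (3,1), next='.' -> no flip
Dir SE: opp run (3,2) capped by W -> flip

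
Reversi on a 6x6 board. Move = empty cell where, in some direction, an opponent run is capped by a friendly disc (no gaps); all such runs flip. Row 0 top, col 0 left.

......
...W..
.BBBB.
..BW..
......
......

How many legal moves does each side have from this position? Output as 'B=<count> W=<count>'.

Answer: B=7 W=4

Derivation:
-- B to move --
(0,2): flips 1 -> legal
(0,3): flips 1 -> legal
(0,4): flips 1 -> legal
(1,2): no bracket -> illegal
(1,4): no bracket -> illegal
(3,4): flips 1 -> legal
(4,2): flips 1 -> legal
(4,3): flips 1 -> legal
(4,4): flips 1 -> legal
B mobility = 7
-- W to move --
(1,0): no bracket -> illegal
(1,1): flips 1 -> legal
(1,2): no bracket -> illegal
(1,4): no bracket -> illegal
(1,5): flips 1 -> legal
(2,0): no bracket -> illegal
(2,5): no bracket -> illegal
(3,0): no bracket -> illegal
(3,1): flips 2 -> legal
(3,4): no bracket -> illegal
(3,5): flips 1 -> legal
(4,1): no bracket -> illegal
(4,2): no bracket -> illegal
(4,3): no bracket -> illegal
W mobility = 4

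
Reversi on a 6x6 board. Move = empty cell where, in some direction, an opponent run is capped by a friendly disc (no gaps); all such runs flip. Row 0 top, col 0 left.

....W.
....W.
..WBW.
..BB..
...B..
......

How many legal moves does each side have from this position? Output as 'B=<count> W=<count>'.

-- B to move --
(0,3): no bracket -> illegal
(0,5): flips 1 -> legal
(1,1): flips 1 -> legal
(1,2): flips 1 -> legal
(1,3): no bracket -> illegal
(1,5): flips 1 -> legal
(2,1): flips 1 -> legal
(2,5): flips 1 -> legal
(3,1): no bracket -> illegal
(3,4): no bracket -> illegal
(3,5): no bracket -> illegal
B mobility = 6
-- W to move --
(1,2): no bracket -> illegal
(1,3): no bracket -> illegal
(2,1): no bracket -> illegal
(3,1): no bracket -> illegal
(3,4): no bracket -> illegal
(4,1): flips 2 -> legal
(4,2): flips 2 -> legal
(4,4): flips 1 -> legal
(5,2): no bracket -> illegal
(5,3): no bracket -> illegal
(5,4): no bracket -> illegal
W mobility = 3

Answer: B=6 W=3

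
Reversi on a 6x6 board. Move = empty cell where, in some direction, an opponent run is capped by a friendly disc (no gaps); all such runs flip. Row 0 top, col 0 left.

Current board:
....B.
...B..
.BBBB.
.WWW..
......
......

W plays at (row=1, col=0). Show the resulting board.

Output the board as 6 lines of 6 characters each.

Place W at (1,0); scan 8 dirs for brackets.
Dir NW: edge -> no flip
Dir N: first cell '.' (not opp) -> no flip
Dir NE: first cell '.' (not opp) -> no flip
Dir W: edge -> no flip
Dir E: first cell '.' (not opp) -> no flip
Dir SW: edge -> no flip
Dir S: first cell '.' (not opp) -> no flip
Dir SE: opp run (2,1) capped by W -> flip
All flips: (2,1)

Answer: ....B.
W..B..
.WBBB.
.WWW..
......
......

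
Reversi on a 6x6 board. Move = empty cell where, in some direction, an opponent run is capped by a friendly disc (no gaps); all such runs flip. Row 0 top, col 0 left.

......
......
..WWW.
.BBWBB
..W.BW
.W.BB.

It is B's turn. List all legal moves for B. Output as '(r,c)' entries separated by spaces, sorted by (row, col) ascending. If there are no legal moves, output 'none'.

(1,1): flips 2 -> legal
(1,2): flips 2 -> legal
(1,3): flips 2 -> legal
(1,4): flips 2 -> legal
(1,5): no bracket -> illegal
(2,1): no bracket -> illegal
(2,5): no bracket -> illegal
(4,0): no bracket -> illegal
(4,1): no bracket -> illegal
(4,3): no bracket -> illegal
(5,0): no bracket -> illegal
(5,2): flips 1 -> legal
(5,5): flips 1 -> legal

Answer: (1,1) (1,2) (1,3) (1,4) (5,2) (5,5)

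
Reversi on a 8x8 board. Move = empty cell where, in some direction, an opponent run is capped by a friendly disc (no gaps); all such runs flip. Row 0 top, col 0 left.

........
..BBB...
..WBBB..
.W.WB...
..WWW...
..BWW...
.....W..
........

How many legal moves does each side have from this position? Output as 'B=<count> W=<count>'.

Answer: B=7 W=10

Derivation:
-- B to move --
(1,1): no bracket -> illegal
(2,0): no bracket -> illegal
(2,1): flips 1 -> legal
(3,0): no bracket -> illegal
(3,2): flips 3 -> legal
(3,5): no bracket -> illegal
(4,0): flips 2 -> legal
(4,1): no bracket -> illegal
(4,5): no bracket -> illegal
(5,1): flips 2 -> legal
(5,5): flips 2 -> legal
(5,6): no bracket -> illegal
(6,2): no bracket -> illegal
(6,3): flips 3 -> legal
(6,4): flips 2 -> legal
(6,6): no bracket -> illegal
(7,4): no bracket -> illegal
(7,5): no bracket -> illegal
(7,6): no bracket -> illegal
B mobility = 7
-- W to move --
(0,1): no bracket -> illegal
(0,2): flips 1 -> legal
(0,3): flips 2 -> legal
(0,4): flips 4 -> legal
(0,5): no bracket -> illegal
(1,1): no bracket -> illegal
(1,5): flips 1 -> legal
(1,6): flips 2 -> legal
(2,1): no bracket -> illegal
(2,6): flips 3 -> legal
(3,2): no bracket -> illegal
(3,5): flips 1 -> legal
(3,6): no bracket -> illegal
(4,1): no bracket -> illegal
(4,5): no bracket -> illegal
(5,1): flips 1 -> legal
(6,1): flips 1 -> legal
(6,2): flips 1 -> legal
(6,3): no bracket -> illegal
W mobility = 10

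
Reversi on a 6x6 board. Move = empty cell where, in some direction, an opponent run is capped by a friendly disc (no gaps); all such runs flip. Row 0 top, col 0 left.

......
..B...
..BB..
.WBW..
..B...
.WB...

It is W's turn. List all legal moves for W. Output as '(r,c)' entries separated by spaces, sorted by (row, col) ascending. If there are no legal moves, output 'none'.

(0,1): no bracket -> illegal
(0,2): no bracket -> illegal
(0,3): no bracket -> illegal
(1,1): flips 1 -> legal
(1,3): flips 2 -> legal
(1,4): no bracket -> illegal
(2,1): no bracket -> illegal
(2,4): no bracket -> illegal
(3,4): no bracket -> illegal
(4,1): no bracket -> illegal
(4,3): no bracket -> illegal
(5,3): flips 2 -> legal

Answer: (1,1) (1,3) (5,3)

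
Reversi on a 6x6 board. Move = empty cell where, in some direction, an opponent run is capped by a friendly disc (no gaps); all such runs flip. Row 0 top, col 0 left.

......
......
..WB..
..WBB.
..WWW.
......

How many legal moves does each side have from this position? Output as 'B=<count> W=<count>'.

Answer: B=9 W=5

Derivation:
-- B to move --
(1,1): flips 1 -> legal
(1,2): no bracket -> illegal
(1,3): no bracket -> illegal
(2,1): flips 1 -> legal
(3,1): flips 1 -> legal
(3,5): no bracket -> illegal
(4,1): flips 1 -> legal
(4,5): no bracket -> illegal
(5,1): flips 1 -> legal
(5,2): flips 1 -> legal
(5,3): flips 1 -> legal
(5,4): flips 1 -> legal
(5,5): flips 1 -> legal
B mobility = 9
-- W to move --
(1,2): no bracket -> illegal
(1,3): flips 2 -> legal
(1,4): flips 1 -> legal
(2,4): flips 3 -> legal
(2,5): flips 1 -> legal
(3,5): flips 2 -> legal
(4,5): no bracket -> illegal
W mobility = 5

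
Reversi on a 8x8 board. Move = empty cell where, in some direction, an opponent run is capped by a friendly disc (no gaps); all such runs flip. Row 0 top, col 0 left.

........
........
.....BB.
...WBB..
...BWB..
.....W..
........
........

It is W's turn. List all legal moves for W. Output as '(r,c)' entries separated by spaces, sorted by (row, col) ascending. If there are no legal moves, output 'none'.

(1,4): no bracket -> illegal
(1,5): flips 3 -> legal
(1,6): no bracket -> illegal
(1,7): flips 2 -> legal
(2,3): no bracket -> illegal
(2,4): flips 1 -> legal
(2,7): no bracket -> illegal
(3,2): no bracket -> illegal
(3,6): flips 2 -> legal
(3,7): no bracket -> illegal
(4,2): flips 1 -> legal
(4,6): flips 1 -> legal
(5,2): no bracket -> illegal
(5,3): flips 1 -> legal
(5,4): no bracket -> illegal
(5,6): no bracket -> illegal

Answer: (1,5) (1,7) (2,4) (3,6) (4,2) (4,6) (5,3)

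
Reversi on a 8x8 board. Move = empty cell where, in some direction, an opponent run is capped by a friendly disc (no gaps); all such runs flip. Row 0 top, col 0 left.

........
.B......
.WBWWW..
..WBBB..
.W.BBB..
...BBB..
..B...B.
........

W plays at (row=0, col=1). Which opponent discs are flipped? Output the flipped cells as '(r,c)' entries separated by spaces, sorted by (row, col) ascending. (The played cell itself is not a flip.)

Answer: (1,1)

Derivation:
Dir NW: edge -> no flip
Dir N: edge -> no flip
Dir NE: edge -> no flip
Dir W: first cell '.' (not opp) -> no flip
Dir E: first cell '.' (not opp) -> no flip
Dir SW: first cell '.' (not opp) -> no flip
Dir S: opp run (1,1) capped by W -> flip
Dir SE: first cell '.' (not opp) -> no flip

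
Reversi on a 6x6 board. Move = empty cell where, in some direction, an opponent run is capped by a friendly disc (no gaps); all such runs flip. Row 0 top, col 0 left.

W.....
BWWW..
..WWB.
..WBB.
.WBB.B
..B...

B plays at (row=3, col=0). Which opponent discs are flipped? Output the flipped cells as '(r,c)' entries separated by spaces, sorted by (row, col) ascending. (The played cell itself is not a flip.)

Dir NW: edge -> no flip
Dir N: first cell '.' (not opp) -> no flip
Dir NE: first cell '.' (not opp) -> no flip
Dir W: edge -> no flip
Dir E: first cell '.' (not opp) -> no flip
Dir SW: edge -> no flip
Dir S: first cell '.' (not opp) -> no flip
Dir SE: opp run (4,1) capped by B -> flip

Answer: (4,1)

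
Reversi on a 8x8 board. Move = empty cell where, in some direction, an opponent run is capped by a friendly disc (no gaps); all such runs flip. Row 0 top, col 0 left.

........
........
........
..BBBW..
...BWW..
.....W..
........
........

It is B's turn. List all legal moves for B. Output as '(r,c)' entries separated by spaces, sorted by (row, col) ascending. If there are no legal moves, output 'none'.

Answer: (3,6) (4,6) (5,4) (5,6) (6,6)

Derivation:
(2,4): no bracket -> illegal
(2,5): no bracket -> illegal
(2,6): no bracket -> illegal
(3,6): flips 1 -> legal
(4,6): flips 2 -> legal
(5,3): no bracket -> illegal
(5,4): flips 1 -> legal
(5,6): flips 1 -> legal
(6,4): no bracket -> illegal
(6,5): no bracket -> illegal
(6,6): flips 2 -> legal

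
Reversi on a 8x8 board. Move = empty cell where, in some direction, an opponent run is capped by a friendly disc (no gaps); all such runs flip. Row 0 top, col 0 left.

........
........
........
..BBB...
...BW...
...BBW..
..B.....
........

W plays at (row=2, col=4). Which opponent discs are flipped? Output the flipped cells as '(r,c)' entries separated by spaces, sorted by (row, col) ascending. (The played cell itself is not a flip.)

Dir NW: first cell '.' (not opp) -> no flip
Dir N: first cell '.' (not opp) -> no flip
Dir NE: first cell '.' (not opp) -> no flip
Dir W: first cell '.' (not opp) -> no flip
Dir E: first cell '.' (not opp) -> no flip
Dir SW: opp run (3,3), next='.' -> no flip
Dir S: opp run (3,4) capped by W -> flip
Dir SE: first cell '.' (not opp) -> no flip

Answer: (3,4)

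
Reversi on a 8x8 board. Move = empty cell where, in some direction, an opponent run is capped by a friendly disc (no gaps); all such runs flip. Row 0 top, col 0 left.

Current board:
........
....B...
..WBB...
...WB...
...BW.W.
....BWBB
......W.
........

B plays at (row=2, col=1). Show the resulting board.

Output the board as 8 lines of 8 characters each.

Place B at (2,1); scan 8 dirs for brackets.
Dir NW: first cell '.' (not opp) -> no flip
Dir N: first cell '.' (not opp) -> no flip
Dir NE: first cell '.' (not opp) -> no flip
Dir W: first cell '.' (not opp) -> no flip
Dir E: opp run (2,2) capped by B -> flip
Dir SW: first cell '.' (not opp) -> no flip
Dir S: first cell '.' (not opp) -> no flip
Dir SE: first cell '.' (not opp) -> no flip
All flips: (2,2)

Answer: ........
....B...
.BBBB...
...WB...
...BW.W.
....BWBB
......W.
........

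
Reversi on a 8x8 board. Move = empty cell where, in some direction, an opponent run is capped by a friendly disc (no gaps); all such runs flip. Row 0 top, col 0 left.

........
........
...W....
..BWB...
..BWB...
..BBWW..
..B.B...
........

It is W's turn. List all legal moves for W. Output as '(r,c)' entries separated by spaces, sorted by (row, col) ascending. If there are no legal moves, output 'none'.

Answer: (2,1) (2,4) (2,5) (3,1) (3,5) (4,1) (4,5) (5,1) (6,1) (6,3) (7,3) (7,4)

Derivation:
(2,1): flips 1 -> legal
(2,2): no bracket -> illegal
(2,4): flips 2 -> legal
(2,5): flips 1 -> legal
(3,1): flips 1 -> legal
(3,5): flips 1 -> legal
(4,1): flips 2 -> legal
(4,5): flips 2 -> legal
(5,1): flips 3 -> legal
(6,1): flips 1 -> legal
(6,3): flips 1 -> legal
(6,5): no bracket -> illegal
(7,1): no bracket -> illegal
(7,2): no bracket -> illegal
(7,3): flips 1 -> legal
(7,4): flips 1 -> legal
(7,5): no bracket -> illegal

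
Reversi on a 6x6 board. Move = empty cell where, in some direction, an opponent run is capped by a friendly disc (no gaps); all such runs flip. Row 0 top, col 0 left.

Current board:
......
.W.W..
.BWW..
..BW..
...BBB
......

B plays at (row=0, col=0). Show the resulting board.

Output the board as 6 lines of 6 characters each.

Answer: B.....
.B.W..
.BBW..
..BB..
...BBB
......

Derivation:
Place B at (0,0); scan 8 dirs for brackets.
Dir NW: edge -> no flip
Dir N: edge -> no flip
Dir NE: edge -> no flip
Dir W: edge -> no flip
Dir E: first cell '.' (not opp) -> no flip
Dir SW: edge -> no flip
Dir S: first cell '.' (not opp) -> no flip
Dir SE: opp run (1,1) (2,2) (3,3) capped by B -> flip
All flips: (1,1) (2,2) (3,3)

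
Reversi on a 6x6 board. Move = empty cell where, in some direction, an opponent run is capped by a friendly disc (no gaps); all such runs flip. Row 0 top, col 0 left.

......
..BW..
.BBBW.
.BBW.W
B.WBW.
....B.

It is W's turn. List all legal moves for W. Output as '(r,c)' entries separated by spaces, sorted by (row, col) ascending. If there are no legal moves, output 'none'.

Answer: (0,2) (1,1) (2,0) (3,0) (5,3)

Derivation:
(0,1): no bracket -> illegal
(0,2): flips 3 -> legal
(0,3): no bracket -> illegal
(1,0): no bracket -> illegal
(1,1): flips 2 -> legal
(1,4): no bracket -> illegal
(2,0): flips 4 -> legal
(3,0): flips 2 -> legal
(3,4): no bracket -> illegal
(4,1): no bracket -> illegal
(4,5): no bracket -> illegal
(5,0): no bracket -> illegal
(5,1): no bracket -> illegal
(5,2): no bracket -> illegal
(5,3): flips 1 -> legal
(5,5): no bracket -> illegal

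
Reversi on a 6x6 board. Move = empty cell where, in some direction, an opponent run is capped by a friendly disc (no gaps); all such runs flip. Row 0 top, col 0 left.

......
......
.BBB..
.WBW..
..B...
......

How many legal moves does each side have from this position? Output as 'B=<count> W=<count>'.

-- B to move --
(2,0): flips 1 -> legal
(2,4): flips 1 -> legal
(3,0): flips 1 -> legal
(3,4): flips 1 -> legal
(4,0): flips 1 -> legal
(4,1): flips 1 -> legal
(4,3): flips 1 -> legal
(4,4): flips 1 -> legal
B mobility = 8
-- W to move --
(1,0): no bracket -> illegal
(1,1): flips 2 -> legal
(1,2): no bracket -> illegal
(1,3): flips 2 -> legal
(1,4): no bracket -> illegal
(2,0): no bracket -> illegal
(2,4): no bracket -> illegal
(3,0): no bracket -> illegal
(3,4): no bracket -> illegal
(4,1): no bracket -> illegal
(4,3): no bracket -> illegal
(5,1): flips 1 -> legal
(5,2): no bracket -> illegal
(5,3): flips 1 -> legal
W mobility = 4

Answer: B=8 W=4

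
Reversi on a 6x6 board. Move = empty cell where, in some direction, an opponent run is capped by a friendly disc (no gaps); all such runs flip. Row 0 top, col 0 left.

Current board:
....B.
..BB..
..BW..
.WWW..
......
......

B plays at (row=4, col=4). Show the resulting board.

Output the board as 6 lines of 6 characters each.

Answer: ....B.
..BB..
..BW..
.WWB..
....B.
......

Derivation:
Place B at (4,4); scan 8 dirs for brackets.
Dir NW: opp run (3,3) capped by B -> flip
Dir N: first cell '.' (not opp) -> no flip
Dir NE: first cell '.' (not opp) -> no flip
Dir W: first cell '.' (not opp) -> no flip
Dir E: first cell '.' (not opp) -> no flip
Dir SW: first cell '.' (not opp) -> no flip
Dir S: first cell '.' (not opp) -> no flip
Dir SE: first cell '.' (not opp) -> no flip
All flips: (3,3)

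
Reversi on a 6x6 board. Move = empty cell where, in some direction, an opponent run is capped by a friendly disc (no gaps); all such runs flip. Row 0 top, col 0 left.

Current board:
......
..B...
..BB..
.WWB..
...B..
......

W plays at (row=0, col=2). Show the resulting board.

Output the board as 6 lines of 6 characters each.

Answer: ..W...
..W...
..WB..
.WWB..
...B..
......

Derivation:
Place W at (0,2); scan 8 dirs for brackets.
Dir NW: edge -> no flip
Dir N: edge -> no flip
Dir NE: edge -> no flip
Dir W: first cell '.' (not opp) -> no flip
Dir E: first cell '.' (not opp) -> no flip
Dir SW: first cell '.' (not opp) -> no flip
Dir S: opp run (1,2) (2,2) capped by W -> flip
Dir SE: first cell '.' (not opp) -> no flip
All flips: (1,2) (2,2)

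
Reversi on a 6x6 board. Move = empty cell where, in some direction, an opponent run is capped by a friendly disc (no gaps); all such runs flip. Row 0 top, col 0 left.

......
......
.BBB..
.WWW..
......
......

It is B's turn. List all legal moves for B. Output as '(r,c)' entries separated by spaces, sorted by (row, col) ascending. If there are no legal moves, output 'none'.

(2,0): no bracket -> illegal
(2,4): no bracket -> illegal
(3,0): no bracket -> illegal
(3,4): no bracket -> illegal
(4,0): flips 1 -> legal
(4,1): flips 2 -> legal
(4,2): flips 1 -> legal
(4,3): flips 2 -> legal
(4,4): flips 1 -> legal

Answer: (4,0) (4,1) (4,2) (4,3) (4,4)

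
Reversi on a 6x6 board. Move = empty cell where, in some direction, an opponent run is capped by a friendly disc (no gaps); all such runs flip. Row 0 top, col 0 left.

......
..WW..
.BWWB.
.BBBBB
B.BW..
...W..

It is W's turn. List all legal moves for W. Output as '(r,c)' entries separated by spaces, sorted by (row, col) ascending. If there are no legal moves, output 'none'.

(1,0): flips 2 -> legal
(1,1): no bracket -> illegal
(1,4): no bracket -> illegal
(1,5): no bracket -> illegal
(2,0): flips 3 -> legal
(2,5): flips 2 -> legal
(3,0): flips 1 -> legal
(4,1): flips 2 -> legal
(4,4): flips 1 -> legal
(4,5): flips 1 -> legal
(5,0): no bracket -> illegal
(5,1): no bracket -> illegal
(5,2): flips 2 -> legal

Answer: (1,0) (2,0) (2,5) (3,0) (4,1) (4,4) (4,5) (5,2)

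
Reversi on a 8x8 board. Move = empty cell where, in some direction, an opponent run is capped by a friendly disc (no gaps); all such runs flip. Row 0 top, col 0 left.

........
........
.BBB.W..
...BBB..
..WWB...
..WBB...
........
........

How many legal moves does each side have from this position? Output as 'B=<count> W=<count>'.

-- B to move --
(1,4): no bracket -> illegal
(1,5): flips 1 -> legal
(1,6): flips 1 -> legal
(2,4): no bracket -> illegal
(2,6): no bracket -> illegal
(3,1): flips 1 -> legal
(3,2): flips 1 -> legal
(3,6): no bracket -> illegal
(4,1): flips 2 -> legal
(5,1): flips 2 -> legal
(6,1): flips 2 -> legal
(6,2): no bracket -> illegal
(6,3): no bracket -> illegal
B mobility = 7
-- W to move --
(1,0): no bracket -> illegal
(1,1): no bracket -> illegal
(1,2): no bracket -> illegal
(1,3): flips 2 -> legal
(1,4): no bracket -> illegal
(2,0): no bracket -> illegal
(2,4): flips 1 -> legal
(2,6): no bracket -> illegal
(3,0): no bracket -> illegal
(3,1): no bracket -> illegal
(3,2): no bracket -> illegal
(3,6): no bracket -> illegal
(4,5): flips 2 -> legal
(4,6): no bracket -> illegal
(5,5): flips 2 -> legal
(6,2): no bracket -> illegal
(6,3): flips 1 -> legal
(6,4): flips 1 -> legal
(6,5): flips 1 -> legal
W mobility = 7

Answer: B=7 W=7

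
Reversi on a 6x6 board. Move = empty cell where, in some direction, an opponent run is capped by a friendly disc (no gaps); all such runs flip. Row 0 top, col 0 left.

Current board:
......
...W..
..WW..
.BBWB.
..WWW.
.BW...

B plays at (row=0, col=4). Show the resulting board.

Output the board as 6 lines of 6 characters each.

Place B at (0,4); scan 8 dirs for brackets.
Dir NW: edge -> no flip
Dir N: edge -> no flip
Dir NE: edge -> no flip
Dir W: first cell '.' (not opp) -> no flip
Dir E: first cell '.' (not opp) -> no flip
Dir SW: opp run (1,3) (2,2) capped by B -> flip
Dir S: first cell '.' (not opp) -> no flip
Dir SE: first cell '.' (not opp) -> no flip
All flips: (1,3) (2,2)

Answer: ....B.
...B..
..BW..
.BBWB.
..WWW.
.BW...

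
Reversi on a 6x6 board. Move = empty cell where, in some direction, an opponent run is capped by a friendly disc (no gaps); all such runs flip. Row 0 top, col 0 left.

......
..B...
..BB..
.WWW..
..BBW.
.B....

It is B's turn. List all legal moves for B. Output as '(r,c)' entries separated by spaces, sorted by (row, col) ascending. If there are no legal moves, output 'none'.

(2,0): flips 1 -> legal
(2,1): flips 1 -> legal
(2,4): flips 1 -> legal
(3,0): no bracket -> illegal
(3,4): no bracket -> illegal
(3,5): no bracket -> illegal
(4,0): flips 1 -> legal
(4,1): flips 1 -> legal
(4,5): flips 1 -> legal
(5,3): no bracket -> illegal
(5,4): no bracket -> illegal
(5,5): flips 2 -> legal

Answer: (2,0) (2,1) (2,4) (4,0) (4,1) (4,5) (5,5)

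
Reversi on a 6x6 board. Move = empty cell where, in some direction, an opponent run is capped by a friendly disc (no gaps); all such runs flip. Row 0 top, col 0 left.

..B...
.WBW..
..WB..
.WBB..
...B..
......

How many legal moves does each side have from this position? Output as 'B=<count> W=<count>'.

-- B to move --
(0,0): flips 2 -> legal
(0,1): no bracket -> illegal
(0,3): flips 1 -> legal
(0,4): no bracket -> illegal
(1,0): flips 1 -> legal
(1,4): flips 1 -> legal
(2,0): flips 1 -> legal
(2,1): flips 1 -> legal
(2,4): flips 1 -> legal
(3,0): flips 1 -> legal
(4,0): no bracket -> illegal
(4,1): no bracket -> illegal
(4,2): no bracket -> illegal
B mobility = 8
-- W to move --
(0,1): no bracket -> illegal
(0,3): no bracket -> illegal
(1,4): no bracket -> illegal
(2,1): no bracket -> illegal
(2,4): flips 1 -> legal
(3,4): flips 2 -> legal
(4,1): no bracket -> illegal
(4,2): flips 1 -> legal
(4,4): flips 1 -> legal
(5,2): no bracket -> illegal
(5,3): flips 3 -> legal
(5,4): no bracket -> illegal
W mobility = 5

Answer: B=8 W=5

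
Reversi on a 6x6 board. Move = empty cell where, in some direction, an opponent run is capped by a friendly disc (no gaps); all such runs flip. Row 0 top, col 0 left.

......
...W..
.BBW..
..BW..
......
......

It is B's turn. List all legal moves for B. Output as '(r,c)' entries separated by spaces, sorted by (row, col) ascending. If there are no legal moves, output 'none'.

(0,2): no bracket -> illegal
(0,3): no bracket -> illegal
(0,4): flips 1 -> legal
(1,2): no bracket -> illegal
(1,4): flips 1 -> legal
(2,4): flips 1 -> legal
(3,4): flips 1 -> legal
(4,2): no bracket -> illegal
(4,3): no bracket -> illegal
(4,4): flips 1 -> legal

Answer: (0,4) (1,4) (2,4) (3,4) (4,4)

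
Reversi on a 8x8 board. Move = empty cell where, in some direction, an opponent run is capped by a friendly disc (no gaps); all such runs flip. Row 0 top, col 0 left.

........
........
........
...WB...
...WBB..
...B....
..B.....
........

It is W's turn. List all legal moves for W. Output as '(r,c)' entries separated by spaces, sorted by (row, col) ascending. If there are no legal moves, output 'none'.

(2,3): no bracket -> illegal
(2,4): no bracket -> illegal
(2,5): flips 1 -> legal
(3,5): flips 1 -> legal
(3,6): no bracket -> illegal
(4,2): no bracket -> illegal
(4,6): flips 2 -> legal
(5,1): no bracket -> illegal
(5,2): no bracket -> illegal
(5,4): no bracket -> illegal
(5,5): flips 1 -> legal
(5,6): no bracket -> illegal
(6,1): no bracket -> illegal
(6,3): flips 1 -> legal
(6,4): no bracket -> illegal
(7,1): no bracket -> illegal
(7,2): no bracket -> illegal
(7,3): no bracket -> illegal

Answer: (2,5) (3,5) (4,6) (5,5) (6,3)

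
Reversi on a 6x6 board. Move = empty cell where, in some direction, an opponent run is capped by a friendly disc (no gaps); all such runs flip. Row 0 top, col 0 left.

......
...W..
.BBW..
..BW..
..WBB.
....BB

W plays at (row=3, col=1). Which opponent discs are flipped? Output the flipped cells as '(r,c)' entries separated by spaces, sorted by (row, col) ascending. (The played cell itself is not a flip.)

Answer: (2,2) (3,2)

Derivation:
Dir NW: first cell '.' (not opp) -> no flip
Dir N: opp run (2,1), next='.' -> no flip
Dir NE: opp run (2,2) capped by W -> flip
Dir W: first cell '.' (not opp) -> no flip
Dir E: opp run (3,2) capped by W -> flip
Dir SW: first cell '.' (not opp) -> no flip
Dir S: first cell '.' (not opp) -> no flip
Dir SE: first cell 'W' (not opp) -> no flip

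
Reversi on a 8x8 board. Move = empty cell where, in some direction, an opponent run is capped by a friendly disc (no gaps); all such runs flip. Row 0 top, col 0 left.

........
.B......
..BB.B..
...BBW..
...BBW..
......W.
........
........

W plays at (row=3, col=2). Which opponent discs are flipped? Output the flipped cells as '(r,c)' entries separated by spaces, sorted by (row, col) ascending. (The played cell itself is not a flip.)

Dir NW: first cell '.' (not opp) -> no flip
Dir N: opp run (2,2), next='.' -> no flip
Dir NE: opp run (2,3), next='.' -> no flip
Dir W: first cell '.' (not opp) -> no flip
Dir E: opp run (3,3) (3,4) capped by W -> flip
Dir SW: first cell '.' (not opp) -> no flip
Dir S: first cell '.' (not opp) -> no flip
Dir SE: opp run (4,3), next='.' -> no flip

Answer: (3,3) (3,4)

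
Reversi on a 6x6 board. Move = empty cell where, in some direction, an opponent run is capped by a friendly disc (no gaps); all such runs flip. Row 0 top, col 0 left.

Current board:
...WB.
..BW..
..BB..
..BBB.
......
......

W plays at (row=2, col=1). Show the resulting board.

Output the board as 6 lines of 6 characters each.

Answer: ...WB.
..WW..
.WBB..
..BBB.
......
......

Derivation:
Place W at (2,1); scan 8 dirs for brackets.
Dir NW: first cell '.' (not opp) -> no flip
Dir N: first cell '.' (not opp) -> no flip
Dir NE: opp run (1,2) capped by W -> flip
Dir W: first cell '.' (not opp) -> no flip
Dir E: opp run (2,2) (2,3), next='.' -> no flip
Dir SW: first cell '.' (not opp) -> no flip
Dir S: first cell '.' (not opp) -> no flip
Dir SE: opp run (3,2), next='.' -> no flip
All flips: (1,2)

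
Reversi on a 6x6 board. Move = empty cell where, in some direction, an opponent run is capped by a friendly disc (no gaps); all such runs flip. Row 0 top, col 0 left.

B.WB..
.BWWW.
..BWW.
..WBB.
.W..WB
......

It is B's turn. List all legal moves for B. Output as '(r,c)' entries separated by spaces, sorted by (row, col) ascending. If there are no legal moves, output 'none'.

Answer: (0,1) (0,4) (1,5) (2,1) (2,5) (3,1) (4,2) (4,3) (5,4) (5,5)

Derivation:
(0,1): flips 3 -> legal
(0,4): flips 3 -> legal
(0,5): no bracket -> illegal
(1,5): flips 4 -> legal
(2,1): flips 1 -> legal
(2,5): flips 3 -> legal
(3,0): no bracket -> illegal
(3,1): flips 1 -> legal
(3,5): no bracket -> illegal
(4,0): no bracket -> illegal
(4,2): flips 1 -> legal
(4,3): flips 1 -> legal
(5,0): no bracket -> illegal
(5,1): no bracket -> illegal
(5,2): no bracket -> illegal
(5,3): no bracket -> illegal
(5,4): flips 1 -> legal
(5,5): flips 1 -> legal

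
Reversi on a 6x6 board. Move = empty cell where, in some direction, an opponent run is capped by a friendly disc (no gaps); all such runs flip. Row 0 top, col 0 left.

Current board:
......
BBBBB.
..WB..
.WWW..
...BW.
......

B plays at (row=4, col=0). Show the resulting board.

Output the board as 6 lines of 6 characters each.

Place B at (4,0); scan 8 dirs for brackets.
Dir NW: edge -> no flip
Dir N: first cell '.' (not opp) -> no flip
Dir NE: opp run (3,1) (2,2) capped by B -> flip
Dir W: edge -> no flip
Dir E: first cell '.' (not opp) -> no flip
Dir SW: edge -> no flip
Dir S: first cell '.' (not opp) -> no flip
Dir SE: first cell '.' (not opp) -> no flip
All flips: (2,2) (3,1)

Answer: ......
BBBBB.
..BB..
.BWW..
B..BW.
......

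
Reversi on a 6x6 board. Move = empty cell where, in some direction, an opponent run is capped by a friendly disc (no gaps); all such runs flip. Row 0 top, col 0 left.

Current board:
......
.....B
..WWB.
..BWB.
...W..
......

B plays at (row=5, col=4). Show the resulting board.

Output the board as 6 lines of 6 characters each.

Place B at (5,4); scan 8 dirs for brackets.
Dir NW: opp run (4,3) capped by B -> flip
Dir N: first cell '.' (not opp) -> no flip
Dir NE: first cell '.' (not opp) -> no flip
Dir W: first cell '.' (not opp) -> no flip
Dir E: first cell '.' (not opp) -> no flip
Dir SW: edge -> no flip
Dir S: edge -> no flip
Dir SE: edge -> no flip
All flips: (4,3)

Answer: ......
.....B
..WWB.
..BWB.
...B..
....B.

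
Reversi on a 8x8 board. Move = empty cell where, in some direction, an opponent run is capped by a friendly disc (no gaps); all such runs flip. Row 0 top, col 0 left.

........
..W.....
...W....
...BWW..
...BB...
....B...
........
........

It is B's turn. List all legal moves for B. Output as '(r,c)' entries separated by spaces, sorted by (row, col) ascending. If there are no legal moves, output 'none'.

Answer: (1,3) (2,4) (2,5) (2,6) (3,6)

Derivation:
(0,1): no bracket -> illegal
(0,2): no bracket -> illegal
(0,3): no bracket -> illegal
(1,1): no bracket -> illegal
(1,3): flips 1 -> legal
(1,4): no bracket -> illegal
(2,1): no bracket -> illegal
(2,2): no bracket -> illegal
(2,4): flips 1 -> legal
(2,5): flips 1 -> legal
(2,6): flips 1 -> legal
(3,2): no bracket -> illegal
(3,6): flips 2 -> legal
(4,5): no bracket -> illegal
(4,6): no bracket -> illegal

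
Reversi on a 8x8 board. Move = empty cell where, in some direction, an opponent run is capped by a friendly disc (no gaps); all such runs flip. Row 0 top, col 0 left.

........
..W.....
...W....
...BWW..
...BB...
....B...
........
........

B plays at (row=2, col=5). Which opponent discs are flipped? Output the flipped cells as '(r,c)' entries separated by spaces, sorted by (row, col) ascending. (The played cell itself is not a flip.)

Answer: (3,4)

Derivation:
Dir NW: first cell '.' (not opp) -> no flip
Dir N: first cell '.' (not opp) -> no flip
Dir NE: first cell '.' (not opp) -> no flip
Dir W: first cell '.' (not opp) -> no flip
Dir E: first cell '.' (not opp) -> no flip
Dir SW: opp run (3,4) capped by B -> flip
Dir S: opp run (3,5), next='.' -> no flip
Dir SE: first cell '.' (not opp) -> no flip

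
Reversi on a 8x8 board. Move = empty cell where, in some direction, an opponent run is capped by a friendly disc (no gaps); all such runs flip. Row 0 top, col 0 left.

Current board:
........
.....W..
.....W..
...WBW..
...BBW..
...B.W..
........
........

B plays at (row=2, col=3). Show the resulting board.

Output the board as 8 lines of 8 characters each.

Place B at (2,3); scan 8 dirs for brackets.
Dir NW: first cell '.' (not opp) -> no flip
Dir N: first cell '.' (not opp) -> no flip
Dir NE: first cell '.' (not opp) -> no flip
Dir W: first cell '.' (not opp) -> no flip
Dir E: first cell '.' (not opp) -> no flip
Dir SW: first cell '.' (not opp) -> no flip
Dir S: opp run (3,3) capped by B -> flip
Dir SE: first cell 'B' (not opp) -> no flip
All flips: (3,3)

Answer: ........
.....W..
...B.W..
...BBW..
...BBW..
...B.W..
........
........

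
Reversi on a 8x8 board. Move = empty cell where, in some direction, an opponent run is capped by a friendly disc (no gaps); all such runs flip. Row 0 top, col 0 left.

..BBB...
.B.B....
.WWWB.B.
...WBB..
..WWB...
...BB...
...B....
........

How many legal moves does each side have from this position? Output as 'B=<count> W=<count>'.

-- B to move --
(1,0): no bracket -> illegal
(1,2): flips 1 -> legal
(1,4): no bracket -> illegal
(2,0): flips 3 -> legal
(3,0): no bracket -> illegal
(3,1): flips 3 -> legal
(3,2): flips 2 -> legal
(4,1): flips 2 -> legal
(5,1): flips 2 -> legal
(5,2): flips 1 -> legal
B mobility = 7
-- W to move --
(0,0): flips 1 -> legal
(0,1): flips 1 -> legal
(0,5): no bracket -> illegal
(1,0): no bracket -> illegal
(1,2): no bracket -> illegal
(1,4): no bracket -> illegal
(1,5): flips 1 -> legal
(1,6): no bracket -> illegal
(1,7): no bracket -> illegal
(2,0): no bracket -> illegal
(2,5): flips 2 -> legal
(2,7): no bracket -> illegal
(3,6): flips 2 -> legal
(3,7): no bracket -> illegal
(4,5): flips 2 -> legal
(4,6): no bracket -> illegal
(5,2): no bracket -> illegal
(5,5): flips 1 -> legal
(6,2): no bracket -> illegal
(6,4): flips 1 -> legal
(6,5): flips 1 -> legal
(7,2): no bracket -> illegal
(7,3): flips 2 -> legal
(7,4): no bracket -> illegal
W mobility = 10

Answer: B=7 W=10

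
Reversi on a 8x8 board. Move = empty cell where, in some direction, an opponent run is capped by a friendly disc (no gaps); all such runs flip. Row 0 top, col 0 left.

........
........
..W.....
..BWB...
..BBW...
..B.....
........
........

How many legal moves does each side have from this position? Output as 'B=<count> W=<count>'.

-- B to move --
(1,1): no bracket -> illegal
(1,2): flips 1 -> legal
(1,3): no bracket -> illegal
(2,1): no bracket -> illegal
(2,3): flips 1 -> legal
(2,4): flips 1 -> legal
(3,1): no bracket -> illegal
(3,5): no bracket -> illegal
(4,5): flips 1 -> legal
(5,3): no bracket -> illegal
(5,4): flips 1 -> legal
(5,5): no bracket -> illegal
B mobility = 5
-- W to move --
(2,1): no bracket -> illegal
(2,3): no bracket -> illegal
(2,4): flips 1 -> legal
(2,5): no bracket -> illegal
(3,1): flips 1 -> legal
(3,5): flips 1 -> legal
(4,1): flips 2 -> legal
(4,5): no bracket -> illegal
(5,1): flips 1 -> legal
(5,3): flips 1 -> legal
(5,4): no bracket -> illegal
(6,1): no bracket -> illegal
(6,2): flips 3 -> legal
(6,3): no bracket -> illegal
W mobility = 7

Answer: B=5 W=7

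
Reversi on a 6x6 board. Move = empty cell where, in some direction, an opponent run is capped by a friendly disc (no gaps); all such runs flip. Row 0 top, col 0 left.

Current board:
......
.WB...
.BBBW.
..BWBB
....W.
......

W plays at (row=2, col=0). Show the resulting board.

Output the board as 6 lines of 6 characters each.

Answer: ......
.WB...
WWWWW.
..BWBB
....W.
......

Derivation:
Place W at (2,0); scan 8 dirs for brackets.
Dir NW: edge -> no flip
Dir N: first cell '.' (not opp) -> no flip
Dir NE: first cell 'W' (not opp) -> no flip
Dir W: edge -> no flip
Dir E: opp run (2,1) (2,2) (2,3) capped by W -> flip
Dir SW: edge -> no flip
Dir S: first cell '.' (not opp) -> no flip
Dir SE: first cell '.' (not opp) -> no flip
All flips: (2,1) (2,2) (2,3)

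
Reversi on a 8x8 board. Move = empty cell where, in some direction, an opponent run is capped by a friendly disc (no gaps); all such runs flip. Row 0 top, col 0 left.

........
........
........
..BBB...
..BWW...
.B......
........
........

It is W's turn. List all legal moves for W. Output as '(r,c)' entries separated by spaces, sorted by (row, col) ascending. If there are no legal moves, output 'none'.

Answer: (2,1) (2,2) (2,3) (2,4) (2,5) (4,1)

Derivation:
(2,1): flips 1 -> legal
(2,2): flips 1 -> legal
(2,3): flips 1 -> legal
(2,4): flips 1 -> legal
(2,5): flips 1 -> legal
(3,1): no bracket -> illegal
(3,5): no bracket -> illegal
(4,0): no bracket -> illegal
(4,1): flips 1 -> legal
(4,5): no bracket -> illegal
(5,0): no bracket -> illegal
(5,2): no bracket -> illegal
(5,3): no bracket -> illegal
(6,0): no bracket -> illegal
(6,1): no bracket -> illegal
(6,2): no bracket -> illegal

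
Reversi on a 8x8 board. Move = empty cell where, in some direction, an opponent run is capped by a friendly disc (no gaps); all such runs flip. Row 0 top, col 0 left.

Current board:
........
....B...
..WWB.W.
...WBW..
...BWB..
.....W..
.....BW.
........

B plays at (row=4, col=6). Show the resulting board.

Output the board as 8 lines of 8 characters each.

Place B at (4,6); scan 8 dirs for brackets.
Dir NW: opp run (3,5) capped by B -> flip
Dir N: first cell '.' (not opp) -> no flip
Dir NE: first cell '.' (not opp) -> no flip
Dir W: first cell 'B' (not opp) -> no flip
Dir E: first cell '.' (not opp) -> no flip
Dir SW: opp run (5,5), next='.' -> no flip
Dir S: first cell '.' (not opp) -> no flip
Dir SE: first cell '.' (not opp) -> no flip
All flips: (3,5)

Answer: ........
....B...
..WWB.W.
...WBB..
...BWBB.
.....W..
.....BW.
........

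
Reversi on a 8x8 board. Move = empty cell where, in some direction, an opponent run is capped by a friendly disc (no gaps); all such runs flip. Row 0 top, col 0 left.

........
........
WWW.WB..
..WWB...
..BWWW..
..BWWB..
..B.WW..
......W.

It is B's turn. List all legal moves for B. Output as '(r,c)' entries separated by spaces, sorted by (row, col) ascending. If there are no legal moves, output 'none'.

Answer: (1,1) (1,2) (1,4) (1,5) (2,3) (3,1) (3,5) (4,6) (5,6) (7,3) (7,4) (7,5)

Derivation:
(1,0): no bracket -> illegal
(1,1): flips 3 -> legal
(1,2): flips 2 -> legal
(1,3): no bracket -> illegal
(1,4): flips 1 -> legal
(1,5): flips 2 -> legal
(2,3): flips 1 -> legal
(3,0): no bracket -> illegal
(3,1): flips 2 -> legal
(3,5): flips 3 -> legal
(3,6): no bracket -> illegal
(4,1): no bracket -> illegal
(4,6): flips 3 -> legal
(5,6): flips 1 -> legal
(6,3): no bracket -> illegal
(6,6): no bracket -> illegal
(6,7): no bracket -> illegal
(7,3): flips 1 -> legal
(7,4): flips 3 -> legal
(7,5): flips 3 -> legal
(7,7): no bracket -> illegal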